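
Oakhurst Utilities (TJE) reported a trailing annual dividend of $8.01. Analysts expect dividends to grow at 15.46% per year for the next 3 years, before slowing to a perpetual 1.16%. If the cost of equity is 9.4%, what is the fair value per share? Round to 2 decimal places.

$142.39

Two-stage DDM. Project D₁…D_3 at 0.1546, terminal growth 0.0116, discount at r = 0.094.
D_1 = 9.2483
D_2 = 10.6781
D_3 = 12.3290
Terminal value at t=3: TV = D_4/(r−g) = 12.4720/(0.094−0.0116) = 151.3592
P₀ = 9.2483/(1+0.094)^1 + 10.6781/(1+0.094)^2 + 12.3290/(1+0.094)^3 + 151.3592/(1+0.094)^3 = 142.3916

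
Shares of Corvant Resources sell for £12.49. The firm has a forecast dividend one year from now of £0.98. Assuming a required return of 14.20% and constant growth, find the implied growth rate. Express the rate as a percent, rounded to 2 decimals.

From P₀ = D₁/(r − g), the implied growth is g = r − D₁/P₀.
g = 0.142 − 0.98/12.49 = 0.142 − 0.07846 = 0.06354

6.35%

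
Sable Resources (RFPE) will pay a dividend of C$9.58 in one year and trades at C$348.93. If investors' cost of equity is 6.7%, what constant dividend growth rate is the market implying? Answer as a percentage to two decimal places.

3.95%

From P₀ = D₁/(r − g), the implied growth is g = r − D₁/P₀.
g = 0.067 − 9.58/348.93 = 0.067 − 0.02746 = 0.03954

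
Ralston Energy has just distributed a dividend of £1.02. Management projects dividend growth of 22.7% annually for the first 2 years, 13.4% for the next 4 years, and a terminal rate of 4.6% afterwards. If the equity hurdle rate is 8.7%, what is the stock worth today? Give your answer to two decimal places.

£47.51

Three-stage DDM. Project D₁…D_6; terminal Gordon value at t=6 with g = 0.046; discount at r = 0.087.
D_1 = 1.2515
D_2 = 1.5356
D_3 = 1.7414
D_4 = 1.9748
D_5 = 2.2394
D_6 = 2.5395
TV_6 = 2.6563/(0.087−0.046) = 64.7872
P₀ = Σ Dₜ/(1+r)ᵗ + TV_6/(1+r)^6 = 47.5111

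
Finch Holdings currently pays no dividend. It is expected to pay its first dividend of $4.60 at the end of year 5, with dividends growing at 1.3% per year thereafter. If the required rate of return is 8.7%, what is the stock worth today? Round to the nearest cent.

$44.53

Deferred-dividend DDM. At t=4 the remaining stream is a growing perpetuity with first payment D_5 = 4.60.
V_4 = D_5/(r−g) = 4.60/(0.087−0.013) = 62.1622
P₀ = V_4/(1+r)^4 = 62.1622/(1+0.087)^4 = 44.5254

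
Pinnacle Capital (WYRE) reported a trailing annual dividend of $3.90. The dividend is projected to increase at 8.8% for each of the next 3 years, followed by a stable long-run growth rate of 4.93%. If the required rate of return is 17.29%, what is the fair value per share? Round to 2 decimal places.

$36.51

Two-stage DDM. Project D₁…D_3 at 0.088, terminal growth 0.0493, discount at r = 0.1729.
D_1 = 4.2432
D_2 = 4.6166
D_3 = 5.0229
Terminal value at t=3: TV = D_4/(r−g) = 5.2705/(0.1729−0.0493) = 42.6415
P₀ = 4.2432/(1+0.1729)^1 + 4.6166/(1+0.1729)^2 + 5.0229/(1+0.1729)^3 + 42.6415/(1+0.1729)^3 = 36.5136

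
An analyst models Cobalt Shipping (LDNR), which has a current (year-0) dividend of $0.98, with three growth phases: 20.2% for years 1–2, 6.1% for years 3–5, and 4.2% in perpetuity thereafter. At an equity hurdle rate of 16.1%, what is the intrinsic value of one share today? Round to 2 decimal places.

$11.72

Three-stage DDM. Project D₁…D_5; terminal Gordon value at t=5 with g = 0.042; discount at r = 0.161.
D_1 = 1.1780
D_2 = 1.4159
D_3 = 1.5023
D_4 = 1.5939
D_5 = 1.6911
TV_5 = 1.7622/(0.161−0.042) = 14.8082
P₀ = Σ Dₜ/(1+r)ᵗ + TV_5/(1+r)^5 = 11.7241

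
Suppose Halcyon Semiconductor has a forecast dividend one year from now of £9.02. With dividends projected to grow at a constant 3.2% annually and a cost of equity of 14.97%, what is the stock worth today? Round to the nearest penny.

Gordon growth model: P₀ = D₁/(r − g), with D₁ = 9.02 given directly.
P₀ = 9.0200 / (0.1497 − 0.032) = 9.0200 / 0.1177 = 76.6355

£76.64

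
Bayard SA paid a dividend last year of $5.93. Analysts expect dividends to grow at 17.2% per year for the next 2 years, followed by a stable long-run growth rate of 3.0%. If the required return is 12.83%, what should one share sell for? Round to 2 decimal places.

$79.60

Two-stage DDM. Project D₁…D_2 at 0.172, terminal growth 0.03, discount at r = 0.1283.
D_1 = 6.9500
D_2 = 8.1454
Terminal value at t=2: TV = D_3/(r−g) = 8.3897/(0.1283−0.03) = 85.3481
P₀ = 6.9500/(1+0.1283)^1 + 8.1454/(1+0.1283)^2 + 85.3481/(1+0.1283)^2 = 79.5995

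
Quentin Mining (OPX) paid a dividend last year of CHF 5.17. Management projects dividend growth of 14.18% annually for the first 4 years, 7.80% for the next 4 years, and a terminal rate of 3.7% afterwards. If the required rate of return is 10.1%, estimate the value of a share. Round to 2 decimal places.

Three-stage DDM. Project D₁…D_8; terminal Gordon value at t=8 with g = 0.037; discount at r = 0.101.
D_1 = 5.9031
D_2 = 6.7402
D_3 = 7.6959
D_4 = 8.7872
D_5 = 9.4726
D_6 = 10.2115
D_7 = 11.0080
D_8 = 11.8666
TV_8 = 12.3056/(0.101−0.037) = 192.2758
P₀ = Σ Dₜ/(1+r)ᵗ + TV_8/(1+r)^8 = 134.4132

CHF 134.41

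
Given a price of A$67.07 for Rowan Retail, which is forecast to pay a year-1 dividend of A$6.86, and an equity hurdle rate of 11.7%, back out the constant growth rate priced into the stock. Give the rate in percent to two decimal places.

1.47%

From P₀ = D₁/(r − g), the implied growth is g = r − D₁/P₀.
g = 0.117 − 6.86/67.07 = 0.117 − 0.10228 = 0.01472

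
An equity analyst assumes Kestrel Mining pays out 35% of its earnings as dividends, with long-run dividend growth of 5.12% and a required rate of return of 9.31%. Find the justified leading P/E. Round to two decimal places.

Justified leading P/E = b/(r−g) = 0.35/(0.0931−0.0512) = 8.3532

8.35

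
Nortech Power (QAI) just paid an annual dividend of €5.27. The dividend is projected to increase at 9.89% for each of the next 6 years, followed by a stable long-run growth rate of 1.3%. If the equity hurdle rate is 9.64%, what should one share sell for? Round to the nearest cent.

Two-stage DDM. Project D₁…D_6 at 0.0989, terminal growth 0.013, discount at r = 0.0964.
D_1 = 5.7912
D_2 = 6.3640
D_3 = 6.9933
D_4 = 7.6850
D_5 = 8.4450
D_6 = 9.2802
Terminal value at t=6: TV = D_7/(r−g) = 9.4009/(0.0964−0.013) = 112.7205
P₀ = 5.7912/(1+0.0964)^1 + 6.3640/(1+0.0964)^2 + 6.9933/(1+0.0964)^3 + 7.6850/(1+0.0964)^4 + 8.4450/(1+0.0964)^5 + 9.2802/(1+0.0964)^6 + 112.7205/(1+0.0964)^6 = 96.7650

€96.76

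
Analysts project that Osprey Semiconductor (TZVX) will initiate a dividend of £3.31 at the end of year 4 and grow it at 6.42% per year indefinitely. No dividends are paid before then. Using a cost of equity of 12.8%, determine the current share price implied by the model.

Deferred-dividend DDM. At t=3 the remaining stream is a growing perpetuity with first payment D_4 = 3.31.
V_3 = D_4/(r−g) = 3.31/(0.128−0.0642) = 51.8809
P₀ = V_3/(1+r)^3 = 51.8809/(1+0.128)^3 = 36.1476

£36.15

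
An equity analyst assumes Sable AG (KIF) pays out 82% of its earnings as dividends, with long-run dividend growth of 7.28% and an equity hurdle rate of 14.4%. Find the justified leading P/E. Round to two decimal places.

Justified leading P/E = b/(r−g) = 0.82/(0.144−0.0728) = 11.5169

11.52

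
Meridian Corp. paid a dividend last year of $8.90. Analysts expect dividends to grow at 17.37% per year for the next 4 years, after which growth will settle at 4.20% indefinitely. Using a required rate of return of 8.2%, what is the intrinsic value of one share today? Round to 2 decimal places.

$364.82

Two-stage DDM. Project D₁…D_4 at 0.1737, terminal growth 0.042, discount at r = 0.082.
D_1 = 10.4459
D_2 = 12.2604
D_3 = 14.3900
D_4 = 16.8896
Terminal value at t=4: TV = D_5/(r−g) = 17.5989/(0.082−0.042) = 439.9731
P₀ = 10.4459/(1+0.082)^1 + 12.2604/(1+0.082)^2 + 14.3900/(1+0.082)^3 + 16.8896/(1+0.082)^4 + 439.9731/(1+0.082)^4 = 364.8185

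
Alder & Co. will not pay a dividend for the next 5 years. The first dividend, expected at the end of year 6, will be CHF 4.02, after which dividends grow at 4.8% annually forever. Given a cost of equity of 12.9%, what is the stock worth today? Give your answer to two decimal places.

CHF 27.06

Deferred-dividend DDM. At t=5 the remaining stream is a growing perpetuity with first payment D_6 = 4.02.
V_5 = D_6/(r−g) = 4.02/(0.129−0.048) = 49.6296
P₀ = V_5/(1+r)^5 = 49.6296/(1+0.129)^5 = 27.0565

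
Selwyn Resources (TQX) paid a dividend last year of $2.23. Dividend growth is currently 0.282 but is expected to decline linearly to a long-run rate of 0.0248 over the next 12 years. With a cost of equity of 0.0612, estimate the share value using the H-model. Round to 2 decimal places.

H-model: P₀ = D₀[(1+g_L) + H(g_S−g_L)]/(r−g_L), with H = 12/2 = 6.
P₀ = 2.23 × [(1+0.0248) + 6×(0.282−0.0248)] / (0.0612−0.0248)
   = 2.23 × 2.5680 / 0.0364 = 157.3253

$157.33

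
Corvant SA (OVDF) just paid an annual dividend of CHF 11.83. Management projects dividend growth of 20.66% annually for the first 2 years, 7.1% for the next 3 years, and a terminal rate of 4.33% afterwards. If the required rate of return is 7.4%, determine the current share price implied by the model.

CHF 575.95

Three-stage DDM. Project D₁…D_5; terminal Gordon value at t=5 with g = 0.0433; discount at r = 0.074.
D_1 = 14.2741
D_2 = 17.2231
D_3 = 18.4459
D_4 = 19.7556
D_5 = 21.1583
TV_5 = 22.0744/(0.074−0.0433) = 719.0360
P₀ = Σ Dₜ/(1+r)ᵗ + TV_5/(1+r)^5 = 575.9535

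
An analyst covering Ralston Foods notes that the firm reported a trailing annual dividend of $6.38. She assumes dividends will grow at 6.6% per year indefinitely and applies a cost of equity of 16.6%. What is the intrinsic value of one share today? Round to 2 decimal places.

$68.01

Gordon growth model: P₀ = D₁/(r − g). D₁ = 6.38 × (1 + 0.066) = 6.8011.
P₀ = 6.8011 / (0.166 − 0.066) = 6.8011 / 0.1 = 68.0108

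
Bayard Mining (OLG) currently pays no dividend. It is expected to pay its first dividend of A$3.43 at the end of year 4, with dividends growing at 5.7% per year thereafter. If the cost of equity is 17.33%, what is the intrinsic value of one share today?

A$18.26

Deferred-dividend DDM. At t=3 the remaining stream is a growing perpetuity with first payment D_4 = 3.43.
V_3 = D_4/(r−g) = 3.43/(0.1733−0.057) = 29.4927
P₀ = V_3/(1+r)^3 = 29.4927/(1+0.1733)^3 = 18.2594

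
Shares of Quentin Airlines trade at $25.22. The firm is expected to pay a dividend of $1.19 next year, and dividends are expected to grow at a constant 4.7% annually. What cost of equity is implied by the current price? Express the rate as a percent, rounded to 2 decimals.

Rearranging the constant-growth DDM: r = D₁/P₀ + g.
r = 1.1900 / 25.22 + 0.047 = 0.04718 + 0.047 = 0.09418

9.42%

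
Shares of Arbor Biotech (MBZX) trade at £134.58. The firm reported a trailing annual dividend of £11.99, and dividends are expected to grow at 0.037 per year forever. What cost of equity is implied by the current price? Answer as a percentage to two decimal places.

Rearranging the constant-growth DDM: r = D₁/P₀ + g.
D₁ = 11.99 × (1 + 0.037) = 12.4336.
r = 12.4336 / 134.58 + 0.037 = 0.09239 + 0.037 = 0.12939

12.94%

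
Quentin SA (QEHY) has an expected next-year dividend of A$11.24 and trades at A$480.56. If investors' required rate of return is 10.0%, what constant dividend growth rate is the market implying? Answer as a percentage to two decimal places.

From P₀ = D₁/(r − g), the implied growth is g = r − D₁/P₀.
g = 0.1 − 11.24/480.56 = 0.1 − 0.02339 = 0.07661

7.66%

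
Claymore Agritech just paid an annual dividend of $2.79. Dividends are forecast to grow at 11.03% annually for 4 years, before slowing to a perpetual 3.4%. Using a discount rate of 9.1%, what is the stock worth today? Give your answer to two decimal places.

$65.95

Two-stage DDM. Project D₁…D_4 at 0.1103, terminal growth 0.034, discount at r = 0.091.
D_1 = 3.0977
D_2 = 3.4394
D_3 = 3.8188
D_4 = 4.2400
Terminal value at t=4: TV = D_5/(r−g) = 4.3842/(0.091−0.034) = 76.9150
P₀ = 3.0977/(1+0.091)^1 + 3.4394/(1+0.091)^2 + 3.8188/(1+0.091)^3 + 4.2400/(1+0.091)^4 + 76.9150/(1+0.091)^4 = 65.9514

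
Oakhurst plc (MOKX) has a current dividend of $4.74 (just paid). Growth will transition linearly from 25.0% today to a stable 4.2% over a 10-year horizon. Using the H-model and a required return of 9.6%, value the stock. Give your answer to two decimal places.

$182.75

H-model: P₀ = D₀[(1+g_L) + H(g_S−g_L)]/(r−g_L), with H = 10/2 = 5.
P₀ = 4.74 × [(1+0.042) + 5×(0.25−0.042)] / (0.096−0.042)
   = 4.74 × 2.0820 / 0.054 = 182.7533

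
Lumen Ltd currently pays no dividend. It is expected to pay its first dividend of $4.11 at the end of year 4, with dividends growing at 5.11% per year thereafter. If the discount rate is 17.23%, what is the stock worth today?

Deferred-dividend DDM. At t=3 the remaining stream is a growing perpetuity with first payment D_4 = 4.11.
V_3 = D_4/(r−g) = 4.11/(0.1723−0.0511) = 33.9109
P₀ = V_3/(1+r)^3 = 33.9109/(1+0.1723)^3 = 21.0486

$21.05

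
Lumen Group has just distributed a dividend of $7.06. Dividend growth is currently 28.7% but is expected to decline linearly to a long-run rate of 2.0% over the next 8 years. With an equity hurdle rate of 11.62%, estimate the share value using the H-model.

$153.24

H-model: P₀ = D₀[(1+g_L) + H(g_S−g_L)]/(r−g_L), with H = 8/2 = 4.
P₀ = 7.06 × [(1+0.02) + 4×(0.287−0.02)] / (0.1162−0.02)
   = 7.06 × 2.0880 / 0.0962 = 153.2358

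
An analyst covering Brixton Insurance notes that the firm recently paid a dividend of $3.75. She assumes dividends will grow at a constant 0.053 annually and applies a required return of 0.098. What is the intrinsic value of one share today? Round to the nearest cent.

Gordon growth model: P₀ = D₁/(r − g). D₁ = 3.75 × (1 + 0.053) = 3.9487.
P₀ = 3.9487 / (0.098 − 0.053) = 3.9487 / 0.045 = 87.7500

$87.75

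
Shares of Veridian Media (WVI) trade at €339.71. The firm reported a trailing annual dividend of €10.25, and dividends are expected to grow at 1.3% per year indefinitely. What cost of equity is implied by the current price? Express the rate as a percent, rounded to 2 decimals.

4.36%

Rearranging the constant-growth DDM: r = D₁/P₀ + g.
D₁ = 10.25 × (1 + 0.013) = 10.3832.
r = 10.3832 / 339.71 + 0.013 = 0.03057 + 0.013 = 0.04357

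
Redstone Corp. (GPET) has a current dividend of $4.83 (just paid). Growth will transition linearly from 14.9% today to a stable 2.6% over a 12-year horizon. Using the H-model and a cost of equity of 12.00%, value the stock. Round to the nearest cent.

$90.64

H-model: P₀ = D₀[(1+g_L) + H(g_S−g_L)]/(r−g_L), with H = 12/2 = 6.
P₀ = 4.83 × [(1+0.026) + 6×(0.149−0.026)] / (0.12−0.026)
   = 4.83 × 1.7640 / 0.094 = 90.6396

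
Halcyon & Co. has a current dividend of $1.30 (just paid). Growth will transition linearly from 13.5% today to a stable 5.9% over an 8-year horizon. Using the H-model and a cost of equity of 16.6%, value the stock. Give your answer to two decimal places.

H-model: P₀ = D₀[(1+g_L) + H(g_S−g_L)]/(r−g_L), with H = 8/2 = 4.
P₀ = 1.30 × [(1+0.059) + 4×(0.135−0.059)] / (0.166−0.059)
   = 1.30 × 1.3630 / 0.107 = 16.5598

$16.56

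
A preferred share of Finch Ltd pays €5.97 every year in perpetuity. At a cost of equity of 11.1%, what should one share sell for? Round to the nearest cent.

Zero-growth DDM (perpetuity): P₀ = D/r = 5.97 / 0.111 = 53.7838

€53.78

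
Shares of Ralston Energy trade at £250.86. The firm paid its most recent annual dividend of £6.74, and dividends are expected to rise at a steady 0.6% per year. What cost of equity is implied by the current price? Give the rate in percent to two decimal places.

3.30%

Rearranging the constant-growth DDM: r = D₁/P₀ + g.
D₁ = 6.74 × (1 + 0.006) = 6.7804.
r = 6.7804 / 250.86 + 0.006 = 0.02703 + 0.006 = 0.03303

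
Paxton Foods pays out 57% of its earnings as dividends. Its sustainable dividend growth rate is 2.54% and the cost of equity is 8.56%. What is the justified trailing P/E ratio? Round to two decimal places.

9.71

Justified trailing P/E = b(1+g)/(r−g) = 0.57×(1+0.0254)/(0.0856−0.0254) = 9.7089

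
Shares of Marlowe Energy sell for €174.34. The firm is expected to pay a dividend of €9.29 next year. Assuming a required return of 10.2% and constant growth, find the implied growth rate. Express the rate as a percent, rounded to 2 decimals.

4.87%

From P₀ = D₁/(r − g), the implied growth is g = r − D₁/P₀.
g = 0.102 − 9.29/174.34 = 0.102 − 0.05329 = 0.04871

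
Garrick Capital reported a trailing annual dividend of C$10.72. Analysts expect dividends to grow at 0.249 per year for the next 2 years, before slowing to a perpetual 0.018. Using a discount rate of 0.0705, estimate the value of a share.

C$310.07

Two-stage DDM. Project D₁…D_2 at 0.249, terminal growth 0.018, discount at r = 0.0705.
D_1 = 13.3893
D_2 = 16.7232
Terminal value at t=2: TV = D_3/(r−g) = 17.0242/(0.0705−0.018) = 324.2710
P₀ = 13.3893/(1+0.0705)^1 + 16.7232/(1+0.0705)^2 + 324.2710/(1+0.0705)^2 = 310.0669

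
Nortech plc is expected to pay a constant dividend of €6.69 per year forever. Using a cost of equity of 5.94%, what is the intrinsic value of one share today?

Zero-growth DDM (perpetuity): P₀ = D/r = 6.69 / 0.0594 = 112.6263

€112.63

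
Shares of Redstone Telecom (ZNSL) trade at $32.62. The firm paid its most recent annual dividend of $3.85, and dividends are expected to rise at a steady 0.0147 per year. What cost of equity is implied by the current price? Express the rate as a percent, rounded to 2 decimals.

13.45%

Rearranging the constant-growth DDM: r = D₁/P₀ + g.
D₁ = 3.85 × (1 + 0.0147) = 3.9066.
r = 3.9066 / 32.62 + 0.0147 = 0.11976 + 0.0147 = 0.13446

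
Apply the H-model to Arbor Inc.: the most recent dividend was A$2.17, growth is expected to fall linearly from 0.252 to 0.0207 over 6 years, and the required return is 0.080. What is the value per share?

A$62.74

H-model: P₀ = D₀[(1+g_L) + H(g_S−g_L)]/(r−g_L), with H = 6/2 = 3.
P₀ = 2.17 × [(1+0.0207) + 3×(0.252−0.0207)] / (0.08−0.0207)
   = 2.17 × 1.7146 / 0.0593 = 62.7434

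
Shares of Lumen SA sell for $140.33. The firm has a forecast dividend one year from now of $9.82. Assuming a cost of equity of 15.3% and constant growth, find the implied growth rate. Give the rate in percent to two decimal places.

8.30%

From P₀ = D₁/(r − g), the implied growth is g = r − D₁/P₀.
g = 0.153 − 9.82/140.33 = 0.153 − 0.06998 = 0.08302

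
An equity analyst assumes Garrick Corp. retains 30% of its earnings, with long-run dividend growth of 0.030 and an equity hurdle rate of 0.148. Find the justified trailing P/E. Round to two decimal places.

Payout ratio b = 1 − 0.30 = 0.70.
Justified trailing P/E = b(1+g)/(r−g) = 0.70×(1+0.03)/(0.148−0.03) = 6.1102

6.11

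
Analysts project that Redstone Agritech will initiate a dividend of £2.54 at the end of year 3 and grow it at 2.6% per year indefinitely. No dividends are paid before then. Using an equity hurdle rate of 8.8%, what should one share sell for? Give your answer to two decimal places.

£34.61

Deferred-dividend DDM. At t=2 the remaining stream is a growing perpetuity with first payment D_3 = 2.54.
V_2 = D_3/(r−g) = 2.54/(0.088−0.026) = 40.9677
P₀ = V_2/(1+r)^2 = 40.9677/(1+0.088)^2 = 34.6086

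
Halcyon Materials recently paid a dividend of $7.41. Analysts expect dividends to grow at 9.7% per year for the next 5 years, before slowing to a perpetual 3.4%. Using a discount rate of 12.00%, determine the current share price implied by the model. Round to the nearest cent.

$115.14

Two-stage DDM. Project D₁…D_5 at 0.097, terminal growth 0.034, discount at r = 0.12.
D_1 = 8.1288
D_2 = 8.9173
D_3 = 9.7822
D_4 = 10.7311
D_5 = 11.7720
Terminal value at t=5: TV = D_6/(r−g) = 12.1723/(0.12−0.034) = 141.5381
P₀ = 8.1288/(1+0.12)^1 + 8.9173/(1+0.12)^2 + 9.7822/(1+0.12)^3 + 10.7311/(1+0.12)^4 + 11.7720/(1+0.12)^5 + 141.5381/(1+0.12)^5 = 115.1415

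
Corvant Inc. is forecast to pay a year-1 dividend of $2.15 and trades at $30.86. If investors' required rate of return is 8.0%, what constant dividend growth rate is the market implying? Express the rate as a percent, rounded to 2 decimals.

1.03%

From P₀ = D₁/(r − g), the implied growth is g = r − D₁/P₀.
g = 0.08 − 2.15/30.86 = 0.08 − 0.06967 = 0.01033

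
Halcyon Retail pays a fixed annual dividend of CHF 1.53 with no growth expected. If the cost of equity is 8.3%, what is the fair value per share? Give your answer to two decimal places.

Zero-growth DDM (perpetuity): P₀ = D/r = 1.53 / 0.083 = 18.4337

CHF 18.43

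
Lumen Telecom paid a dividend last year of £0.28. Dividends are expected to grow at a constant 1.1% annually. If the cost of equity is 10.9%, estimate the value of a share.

£2.89

Gordon growth model: P₀ = D₁/(r − g). D₁ = 0.28 × (1 + 0.011) = 0.2831.
P₀ = 0.2831 / (0.109 − 0.011) = 0.2831 / 0.098 = 2.8886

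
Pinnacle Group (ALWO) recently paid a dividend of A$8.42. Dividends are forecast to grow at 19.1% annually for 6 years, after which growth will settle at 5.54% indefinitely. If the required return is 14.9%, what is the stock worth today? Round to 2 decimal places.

A$175.15

Two-stage DDM. Project D₁…D_6 at 0.191, terminal growth 0.0554, discount at r = 0.149.
D_1 = 10.0282
D_2 = 11.9436
D_3 = 14.2248
D_4 = 16.9418
D_5 = 20.1777
D_6 = 24.0316
Terminal value at t=6: TV = D_7/(r−g) = 25.3629/(0.149−0.0554) = 270.9717
P₀ = 10.0282/(1+0.149)^1 + 11.9436/(1+0.149)^2 + 14.2248/(1+0.149)^3 + 16.9418/(1+0.149)^4 + 20.1777/(1+0.149)^5 + 24.0316/(1+0.149)^6 + 270.9717/(1+0.149)^6 = 175.1535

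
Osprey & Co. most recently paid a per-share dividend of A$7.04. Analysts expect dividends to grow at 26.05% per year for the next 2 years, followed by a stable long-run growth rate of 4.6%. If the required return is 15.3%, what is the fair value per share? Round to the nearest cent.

A$98.36

Two-stage DDM. Project D₁…D_2 at 0.2605, terminal growth 0.046, discount at r = 0.153.
D_1 = 8.8739
D_2 = 11.1856
Terminal value at t=2: TV = D_3/(r−g) = 11.7001/(0.153−0.046) = 109.3468
P₀ = 8.8739/(1+0.153)^1 + 11.1856/(1+0.153)^2 + 109.3468/(1+0.153)^2 = 98.3625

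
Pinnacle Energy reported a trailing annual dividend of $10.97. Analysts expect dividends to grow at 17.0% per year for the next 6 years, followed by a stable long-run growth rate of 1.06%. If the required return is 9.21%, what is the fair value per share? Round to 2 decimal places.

Two-stage DDM. Project D₁…D_6 at 0.17, terminal growth 0.0106, discount at r = 0.0921.
D_1 = 12.8349
D_2 = 15.0168
D_3 = 17.5697
D_4 = 20.5565
D_5 = 24.0512
D_6 = 28.1399
Terminal value at t=6: TV = D_7/(r−g) = 28.4381/(0.0921−0.0106) = 348.9342
P₀ = 12.8349/(1+0.0921)^1 + 15.0168/(1+0.0921)^2 + 17.5697/(1+0.0921)^3 + 20.5565/(1+0.0921)^4 + 24.0512/(1+0.0921)^5 + 28.1399/(1+0.0921)^6 + 348.9342/(1+0.0921)^6 = 290.0205

$290.02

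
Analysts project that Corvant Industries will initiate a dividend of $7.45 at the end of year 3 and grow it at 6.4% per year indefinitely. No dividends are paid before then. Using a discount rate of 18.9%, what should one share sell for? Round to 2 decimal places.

$42.16

Deferred-dividend DDM. At t=2 the remaining stream is a growing perpetuity with first payment D_3 = 7.45.
V_2 = D_3/(r−g) = 7.45/(0.189−0.064) = 59.6000
P₀ = V_2/(1+r)^2 = 59.6000/(1+0.189)^2 = 42.1582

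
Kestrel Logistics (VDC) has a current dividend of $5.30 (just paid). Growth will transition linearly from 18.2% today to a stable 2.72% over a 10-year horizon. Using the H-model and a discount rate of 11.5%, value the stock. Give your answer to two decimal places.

$108.73

H-model: P₀ = D₀[(1+g_L) + H(g_S−g_L)]/(r−g_L), with H = 10/2 = 5.
P₀ = 5.30 × [(1+0.0272) + 5×(0.182−0.0272)] / (0.115−0.0272)
   = 5.30 × 1.8012 / 0.0878 = 108.7285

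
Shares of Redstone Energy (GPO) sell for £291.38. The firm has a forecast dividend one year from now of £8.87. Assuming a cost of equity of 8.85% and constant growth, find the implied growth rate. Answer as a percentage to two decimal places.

5.81%

From P₀ = D₁/(r − g), the implied growth is g = r − D₁/P₀.
g = 0.0885 − 8.87/291.38 = 0.0885 − 0.03044 = 0.05806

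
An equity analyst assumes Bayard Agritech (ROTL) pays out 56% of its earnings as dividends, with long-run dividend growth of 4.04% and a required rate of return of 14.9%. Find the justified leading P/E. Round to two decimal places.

5.16

Justified leading P/E = b/(r−g) = 0.56/(0.149−0.0404) = 5.1565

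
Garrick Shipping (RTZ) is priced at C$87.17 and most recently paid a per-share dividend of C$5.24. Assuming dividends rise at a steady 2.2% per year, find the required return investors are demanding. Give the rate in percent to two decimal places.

8.34%

Rearranging the constant-growth DDM: r = D₁/P₀ + g.
D₁ = 5.24 × (1 + 0.022) = 5.3553.
r = 5.3553 / 87.17 + 0.022 = 0.06143 + 0.022 = 0.08343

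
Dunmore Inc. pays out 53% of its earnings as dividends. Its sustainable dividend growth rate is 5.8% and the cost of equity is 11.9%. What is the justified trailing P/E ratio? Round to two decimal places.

9.19

Justified trailing P/E = b(1+g)/(r−g) = 0.53×(1+0.058)/(0.119−0.058) = 9.1925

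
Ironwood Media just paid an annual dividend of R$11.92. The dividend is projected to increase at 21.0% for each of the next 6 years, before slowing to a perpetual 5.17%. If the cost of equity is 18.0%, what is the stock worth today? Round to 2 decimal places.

Two-stage DDM. Project D₁…D_6 at 0.21, terminal growth 0.0517, discount at r = 0.18.
D_1 = 14.4232
D_2 = 17.4521
D_3 = 21.1170
D_4 = 25.5516
D_5 = 30.9174
D_6 = 37.4101
Terminal value at t=6: TV = D_7/(r−g) = 39.3442/(0.18−0.0517) = 306.6576
P₀ = 14.4232/(1+0.18)^1 + 17.4521/(1+0.18)^2 + 21.1170/(1+0.18)^3 + 25.5516/(1+0.18)^4 + 30.9174/(1+0.18)^5 + 37.4101/(1+0.18)^6 + 306.6576/(1+0.18)^6 = 191.7563

R$191.76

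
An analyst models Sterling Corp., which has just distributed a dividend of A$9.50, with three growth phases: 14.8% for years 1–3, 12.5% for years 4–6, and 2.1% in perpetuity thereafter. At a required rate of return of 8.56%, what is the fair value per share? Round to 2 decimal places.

A$265.71

Three-stage DDM. Project D₁…D_6; terminal Gordon value at t=6 with g = 0.021; discount at r = 0.0856.
D_1 = 10.9060
D_2 = 12.5201
D_3 = 14.3731
D_4 = 16.1697
D_5 = 18.1909
D_6 = 20.4648
TV_6 = 20.8945/(0.0856−0.021) = 323.4447
P₀ = Σ Dₜ/(1+r)ᵗ + TV_6/(1+r)^6 = 265.7095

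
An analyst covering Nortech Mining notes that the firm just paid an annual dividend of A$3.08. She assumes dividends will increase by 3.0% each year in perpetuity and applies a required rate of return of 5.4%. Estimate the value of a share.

Gordon growth model: P₀ = D₁/(r − g). D₁ = 3.08 × (1 + 0.03) = 3.1724.
P₀ = 3.1724 / (0.054 − 0.03) = 3.1724 / 0.024 = 132.1833

A$132.18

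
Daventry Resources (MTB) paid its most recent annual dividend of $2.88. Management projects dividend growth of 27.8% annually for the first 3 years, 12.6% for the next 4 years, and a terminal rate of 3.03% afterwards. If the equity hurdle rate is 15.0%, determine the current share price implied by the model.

Three-stage DDM. Project D₁…D_7; terminal Gordon value at t=7 with g = 0.0303; discount at r = 0.15.
D_1 = 3.6806
D_2 = 4.7039
D_3 = 6.0115
D_4 = 6.7690
D_5 = 7.6219
D_6 = 8.5822
D_7 = 9.6636
TV_7 = 9.9564/(0.15−0.0303) = 83.1779
P₀ = Σ Dₜ/(1+r)ᵗ + TV_7/(1+r)^7 = 56.9825

$56.98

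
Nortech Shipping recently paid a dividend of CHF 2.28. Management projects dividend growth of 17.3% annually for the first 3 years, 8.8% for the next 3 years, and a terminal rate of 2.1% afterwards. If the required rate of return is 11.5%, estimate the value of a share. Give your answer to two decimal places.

CHF 41.95

Three-stage DDM. Project D₁…D_6; terminal Gordon value at t=6 with g = 0.021; discount at r = 0.115.
D_1 = 2.6744
D_2 = 3.1371
D_3 = 3.6798
D_4 = 4.0037
D_5 = 4.3560
D_6 = 4.7393
TV_6 = 4.8388/(0.115−0.021) = 51.4770
P₀ = Σ Dₜ/(1+r)ᵗ + TV_6/(1+r)^6 = 41.9505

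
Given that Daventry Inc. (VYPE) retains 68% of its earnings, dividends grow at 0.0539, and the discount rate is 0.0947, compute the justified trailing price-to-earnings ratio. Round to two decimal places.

8.27

Payout ratio b = 1 − 0.68 = 0.32.
Justified trailing P/E = b(1+g)/(r−g) = 0.32×(1+0.0539)/(0.0947−0.0539) = 8.2659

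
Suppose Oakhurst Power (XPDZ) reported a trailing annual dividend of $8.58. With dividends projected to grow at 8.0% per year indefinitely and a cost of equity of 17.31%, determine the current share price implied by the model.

$99.53

Gordon growth model: P₀ = D₁/(r − g). D₁ = 8.58 × (1 + 0.08) = 9.2664.
P₀ = 9.2664 / (0.1731 − 0.08) = 9.2664 / 0.0931 = 99.5317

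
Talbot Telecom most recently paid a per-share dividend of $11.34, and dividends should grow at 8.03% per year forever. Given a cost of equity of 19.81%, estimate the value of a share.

Gordon growth model: P₀ = D₁/(r − g). D₁ = 11.34 × (1 + 0.0803) = 12.2506.
P₀ = 12.2506 / (0.1981 − 0.0803) = 12.2506 / 0.1178 = 103.9949

$103.99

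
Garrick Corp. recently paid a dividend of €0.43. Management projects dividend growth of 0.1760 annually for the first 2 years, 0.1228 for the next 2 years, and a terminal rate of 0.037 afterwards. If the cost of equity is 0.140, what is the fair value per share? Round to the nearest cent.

€6.26

Three-stage DDM. Project D₁…D_4; terminal Gordon value at t=4 with g = 0.037; discount at r = 0.14.
D_1 = 0.5057
D_2 = 0.5947
D_3 = 0.6677
D_4 = 0.7497
TV_4 = 0.7774/(0.14−0.037) = 7.5480
P₀ = Σ Dₜ/(1+r)ᵗ + TV_4/(1+r)^4 = 6.2647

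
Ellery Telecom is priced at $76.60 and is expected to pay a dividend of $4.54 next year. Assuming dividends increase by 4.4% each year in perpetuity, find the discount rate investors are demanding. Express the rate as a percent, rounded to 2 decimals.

10.33%

Rearranging the constant-growth DDM: r = D₁/P₀ + g.
r = 4.5400 / 76.60 + 0.044 = 0.05927 + 0.044 = 0.10327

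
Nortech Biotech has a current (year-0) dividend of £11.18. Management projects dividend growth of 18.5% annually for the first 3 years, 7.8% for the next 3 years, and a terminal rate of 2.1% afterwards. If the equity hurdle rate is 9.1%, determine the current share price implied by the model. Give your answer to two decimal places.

£283.19

Three-stage DDM. Project D₁…D_6; terminal Gordon value at t=6 with g = 0.021; discount at r = 0.091.
D_1 = 13.2483
D_2 = 15.6992
D_3 = 18.6036
D_4 = 20.0547
D_5 = 21.6189
D_6 = 23.3052
TV_6 = 23.7946/(0.091−0.021) = 339.9232
P₀ = Σ Dₜ/(1+r)ᵗ + TV_6/(1+r)^6 = 283.1934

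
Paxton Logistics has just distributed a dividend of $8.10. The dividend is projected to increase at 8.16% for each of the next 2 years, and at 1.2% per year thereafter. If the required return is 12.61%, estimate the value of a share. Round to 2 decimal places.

$81.53

Two-stage DDM. Project D₁…D_2 at 0.0816, terminal growth 0.012, discount at r = 0.1261.
D_1 = 8.7610
D_2 = 9.4759
Terminal value at t=2: TV = D_3/(r−g) = 9.5896/(0.1261−0.012) = 84.0453
P₀ = 8.7610/(1+0.1261)^1 + 9.4759/(1+0.1261)^2 + 84.0453/(1+0.1261)^2 = 81.5289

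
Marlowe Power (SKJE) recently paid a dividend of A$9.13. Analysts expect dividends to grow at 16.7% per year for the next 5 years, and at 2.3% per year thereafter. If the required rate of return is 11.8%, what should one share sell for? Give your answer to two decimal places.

Two-stage DDM. Project D₁…D_5 at 0.167, terminal growth 0.023, discount at r = 0.118.
D_1 = 10.6547
D_2 = 12.4340
D_3 = 14.5105
D_4 = 16.9338
D_5 = 19.7617
Terminal value at t=5: TV = D_6/(r−g) = 20.2163/(0.118−0.023) = 212.8027
P₀ = 10.6547/(1+0.118)^1 + 12.4340/(1+0.118)^2 + 14.5105/(1+0.118)^3 + 16.9338/(1+0.118)^4 + 19.7617/(1+0.118)^5 + 212.8027/(1+0.118)^5 = 173.8487

A$173.85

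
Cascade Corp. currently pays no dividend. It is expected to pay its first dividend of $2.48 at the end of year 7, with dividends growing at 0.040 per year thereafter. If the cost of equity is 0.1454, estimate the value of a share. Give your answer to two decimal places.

Deferred-dividend DDM. At t=6 the remaining stream is a growing perpetuity with first payment D_7 = 2.48.
V_6 = D_7/(r−g) = 2.48/(0.1454−0.04) = 23.5294
P₀ = V_6/(1+r)^6 = 23.5294/(1+0.1454)^6 = 10.4200

$10.42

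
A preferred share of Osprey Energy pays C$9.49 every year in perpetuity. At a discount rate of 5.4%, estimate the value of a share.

C$175.74

Zero-growth DDM (perpetuity): P₀ = D/r = 9.49 / 0.054 = 175.7407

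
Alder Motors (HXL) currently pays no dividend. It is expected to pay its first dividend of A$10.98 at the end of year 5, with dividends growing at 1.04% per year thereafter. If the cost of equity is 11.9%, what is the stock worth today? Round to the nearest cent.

Deferred-dividend DDM. At t=4 the remaining stream is a growing perpetuity with first payment D_5 = 10.98.
V_4 = D_5/(r−g) = 10.98/(0.119−0.0104) = 101.1050
P₀ = V_4/(1+r)^4 = 101.1050/(1+0.119)^4 = 64.4840

A$64.48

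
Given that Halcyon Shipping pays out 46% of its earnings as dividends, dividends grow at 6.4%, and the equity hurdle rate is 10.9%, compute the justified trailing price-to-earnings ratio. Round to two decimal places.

10.88

Justified trailing P/E = b(1+g)/(r−g) = 0.46×(1+0.064)/(0.109−0.064) = 10.8764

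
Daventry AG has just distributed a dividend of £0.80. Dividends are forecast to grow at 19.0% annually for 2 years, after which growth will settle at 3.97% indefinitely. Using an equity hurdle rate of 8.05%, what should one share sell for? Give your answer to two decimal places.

Two-stage DDM. Project D₁…D_2 at 0.19, terminal growth 0.0397, discount at r = 0.0805.
D_1 = 0.9520
D_2 = 1.1329
Terminal value at t=2: TV = D_3/(r−g) = 1.1779/(0.0805−0.0397) = 28.8690
P₀ = 0.9520/(1+0.0805)^1 + 1.1329/(1+0.0805)^2 + 28.8690/(1+0.0805)^2 = 26.5791

£26.58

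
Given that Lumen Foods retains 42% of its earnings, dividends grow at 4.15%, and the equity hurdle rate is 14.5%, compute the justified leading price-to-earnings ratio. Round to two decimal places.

5.60

Payout ratio b = 1 − 0.42 = 0.58.
Justified leading P/E = b/(r−g) = 0.58/(0.145−0.0415) = 5.6039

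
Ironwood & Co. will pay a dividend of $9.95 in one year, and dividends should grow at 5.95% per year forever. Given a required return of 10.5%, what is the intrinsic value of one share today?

Gordon growth model: P₀ = D₁/(r − g), with D₁ = 9.95 given directly.
P₀ = 9.9500 / (0.105 − 0.0595) = 9.9500 / 0.0455 = 218.6813

$218.68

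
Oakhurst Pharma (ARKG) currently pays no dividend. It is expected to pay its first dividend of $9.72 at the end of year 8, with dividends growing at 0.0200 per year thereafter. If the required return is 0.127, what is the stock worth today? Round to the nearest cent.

Deferred-dividend DDM. At t=7 the remaining stream is a growing perpetuity with first payment D_8 = 9.72.
V_7 = D_8/(r−g) = 9.72/(0.127−0.02) = 90.8411
P₀ = V_7/(1+r)^7 = 90.8411/(1+0.127)^7 = 39.3383

$39.34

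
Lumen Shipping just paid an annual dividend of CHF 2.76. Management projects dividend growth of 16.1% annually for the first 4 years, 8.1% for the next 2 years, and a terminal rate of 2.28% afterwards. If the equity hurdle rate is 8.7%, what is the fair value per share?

CHF 76.77

Three-stage DDM. Project D₁…D_6; terminal Gordon value at t=6 with g = 0.0228; discount at r = 0.087.
D_1 = 3.2044
D_2 = 3.7203
D_3 = 4.3192
D_4 = 5.0146
D_5 = 5.4208
D_6 = 5.8599
TV_6 = 5.9935/(0.087−0.0228) = 93.3566
P₀ = Σ Dₜ/(1+r)ᵗ + TV_6/(1+r)^6 = 76.7693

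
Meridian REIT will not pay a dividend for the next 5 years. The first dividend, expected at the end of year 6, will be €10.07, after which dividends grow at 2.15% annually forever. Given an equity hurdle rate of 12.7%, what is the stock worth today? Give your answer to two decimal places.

Deferred-dividend DDM. At t=5 the remaining stream is a growing perpetuity with first payment D_6 = 10.07.
V_5 = D_6/(r−g) = 10.07/(0.127−0.0215) = 95.4502
P₀ = V_5/(1+r)^5 = 95.4502/(1+0.127)^5 = 52.4998

€52.50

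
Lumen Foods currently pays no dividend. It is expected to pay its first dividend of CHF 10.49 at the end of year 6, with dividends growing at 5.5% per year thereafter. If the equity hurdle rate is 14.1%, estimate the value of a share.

Deferred-dividend DDM. At t=5 the remaining stream is a growing perpetuity with first payment D_6 = 10.49.
V_5 = D_6/(r−g) = 10.49/(0.141−0.055) = 121.9767
P₀ = V_5/(1+r)^5 = 121.9767/(1+0.141)^5 = 63.0738

CHF 63.07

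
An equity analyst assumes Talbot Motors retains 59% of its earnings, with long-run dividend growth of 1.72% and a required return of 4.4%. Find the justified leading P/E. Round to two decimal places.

15.30

Payout ratio b = 1 − 0.59 = 0.41.
Justified leading P/E = b/(r−g) = 0.41/(0.044−0.0172) = 15.2985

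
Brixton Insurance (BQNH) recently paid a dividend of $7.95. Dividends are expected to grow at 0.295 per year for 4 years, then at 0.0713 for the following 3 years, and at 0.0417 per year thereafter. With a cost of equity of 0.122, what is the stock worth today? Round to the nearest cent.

Three-stage DDM. Project D₁…D_7; terminal Gordon value at t=7 with g = 0.0417; discount at r = 0.122.
D_1 = 10.2952
D_2 = 13.3323
D_3 = 17.2654
D_4 = 22.3587
D_5 = 23.9529
D_6 = 25.6607
D_7 = 27.4903
TV_7 = 28.6366/(0.122−0.0417) = 356.6208
P₀ = Σ Dₜ/(1+r)ᵗ + TV_7/(1+r)^7 = 244.0270

$244.03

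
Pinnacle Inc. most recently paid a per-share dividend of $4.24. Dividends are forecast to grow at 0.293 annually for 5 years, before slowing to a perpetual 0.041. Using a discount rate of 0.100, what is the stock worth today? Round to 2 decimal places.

$203.22

Two-stage DDM. Project D₁…D_5 at 0.293, terminal growth 0.041, discount at r = 0.1.
D_1 = 5.4823
D_2 = 7.0886
D_3 = 9.1656
D_4 = 11.8511
D_5 = 15.3235
Terminal value at t=5: TV = D_6/(r−g) = 15.9518/(0.1−0.041) = 270.3692
P₀ = 5.4823/(1+0.1)^1 + 7.0886/(1+0.1)^2 + 9.1656/(1+0.1)^3 + 11.8511/(1+0.1)^4 + 15.3235/(1+0.1)^5 + 270.3692/(1+0.1)^5 = 203.2157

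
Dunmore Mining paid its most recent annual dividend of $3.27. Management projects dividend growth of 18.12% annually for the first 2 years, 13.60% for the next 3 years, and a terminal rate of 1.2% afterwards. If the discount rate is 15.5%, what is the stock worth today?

Three-stage DDM. Project D₁…D_5; terminal Gordon value at t=5 with g = 0.012; discount at r = 0.155.
D_1 = 3.8625
D_2 = 4.5624
D_3 = 5.1829
D_4 = 5.8878
D_5 = 6.6885
TV_5 = 6.7688/(0.155−0.012) = 47.3341
P₀ = Σ Dₜ/(1+r)ᵗ + TV_5/(1+r)^5 = 39.7189

$39.72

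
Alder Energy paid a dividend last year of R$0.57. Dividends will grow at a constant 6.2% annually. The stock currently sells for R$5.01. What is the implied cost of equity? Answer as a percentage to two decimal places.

Rearranging the constant-growth DDM: r = D₁/P₀ + g.
D₁ = 0.57 × (1 + 0.062) = 0.6053.
r = 0.6053 / 5.01 + 0.062 = 0.12083 + 0.062 = 0.18283

18.28%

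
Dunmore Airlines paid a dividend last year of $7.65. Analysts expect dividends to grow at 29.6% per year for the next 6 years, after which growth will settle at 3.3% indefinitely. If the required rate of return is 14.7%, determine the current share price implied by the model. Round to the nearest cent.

$216.17

Two-stage DDM. Project D₁…D_6 at 0.296, terminal growth 0.033, discount at r = 0.147.
D_1 = 9.9144
D_2 = 12.8491
D_3 = 16.6524
D_4 = 21.5815
D_5 = 27.9696
D_6 = 36.2486
Terminal value at t=6: TV = D_7/(r−g) = 37.4448/(0.147−0.033) = 328.4633
P₀ = 9.9144/(1+0.147)^1 + 12.8491/(1+0.147)^2 + 16.6524/(1+0.147)^3 + 21.5815/(1+0.147)^4 + 27.9696/(1+0.147)^5 + 36.2486/(1+0.147)^6 + 328.4633/(1+0.147)^6 = 216.1690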